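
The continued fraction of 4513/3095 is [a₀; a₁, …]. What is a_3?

4513 = 1·3095 + 1418   →  a_0 = 1
3095 = 2·1418 + 259   →  a_1 = 2
1418 = 5·259 + 123   →  a_2 = 5
259 = 2·123 + 13   →  a_3 = 2

2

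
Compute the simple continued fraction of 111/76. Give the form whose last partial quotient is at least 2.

111 = 1·76 + 35
76 = 2·35 + 6
35 = 5·6 + 5
6 = 1·5 + 1
5 = 5·1 + 0  (stop)
So 111/76 = [1; 2, 5, 1, 5].

[1; 2, 5, 1, 5]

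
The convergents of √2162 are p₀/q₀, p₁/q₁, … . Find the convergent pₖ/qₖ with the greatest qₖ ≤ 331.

8602/185

√2162 = [46; 2, 92, …] (period length 2).
Convergents:
  p_0/q_0 = 46/1
  p_1/q_1 = 93/2
  p_2/q_2 = 8602/185
  p_3/q_3 = 17297/372
q_2 = 185 ≤ 331 < 372 = q_3, so the answer is 8602/185.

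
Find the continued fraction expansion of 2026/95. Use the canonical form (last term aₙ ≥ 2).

[21; 3, 15, 2]

2026 = 21*95 + 31
95 = 3*31 + 2
31 = 15*2 + 1
2 = 2*1 + 0  (stop)
So 2026/95 = [21; 3, 15, 2].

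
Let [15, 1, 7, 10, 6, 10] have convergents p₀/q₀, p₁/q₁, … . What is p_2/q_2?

Using pₖ = aₖpₖ₋₁ + pₖ₋₂, qₖ = aₖqₖ₋₁ + qₖ₋₂ (with p₋₁=1, p₋₂=0, q₋₁=0, q₋₂=1):
  k=0: a=15, p=15, q=1
  k=1: a=1, p=16, q=1
  k=2: a=7, p=127, q=8

127/8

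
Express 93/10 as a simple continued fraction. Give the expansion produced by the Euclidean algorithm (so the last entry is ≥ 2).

[9; 3, 3]

93 = 9·10 + 3
10 = 3·3 + 1
3 = 3·1 + 0  (stop)
So 93/10 = [9; 3, 3].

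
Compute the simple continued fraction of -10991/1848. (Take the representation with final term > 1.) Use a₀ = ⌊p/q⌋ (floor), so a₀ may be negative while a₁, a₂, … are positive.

[-6; 19, 19, 2, 2]

-10991 = -6×1848 + 97
1848 = 19×97 + 5
97 = 19×5 + 2
5 = 2×2 + 1
2 = 2×1 + 0  (stop)
So -10991/1848 = [-6; 19, 19, 2, 2].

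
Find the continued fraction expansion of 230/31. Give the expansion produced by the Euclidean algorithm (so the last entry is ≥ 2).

230 = 7×31 + 13
31 = 2×13 + 5
13 = 2×5 + 3
5 = 1×3 + 2
3 = 1×2 + 1
2 = 2×1 + 0  (stop)
So 230/31 = [7; 2, 2, 1, 1, 2].

[7; 2, 2, 1, 1, 2]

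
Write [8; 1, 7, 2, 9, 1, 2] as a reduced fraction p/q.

Using pₖ = aₖpₖ₋₁ + pₖ₋₂ and qₖ = aₖqₖ₋₁ + qₖ₋₂:
  k=0: a=8, p=8, q=1
  k=1: a=1, p=9, q=1
  k=2: a=7, p=71, q=8
  k=3: a=2, p=151, q=17
  k=4: a=9, p=1430, q=161
  k=5: a=1, p=1581, q=178
  k=6: a=2, p=4592, q=517

4592/517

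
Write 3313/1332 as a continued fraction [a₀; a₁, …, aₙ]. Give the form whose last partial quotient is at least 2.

3313 = 2×1332 + 649
1332 = 2×649 + 34
649 = 19×34 + 3
34 = 11×3 + 1
3 = 3×1 + 0  (stop)
So 3313/1332 = [2; 2, 19, 11, 3].

[2; 2, 19, 11, 3]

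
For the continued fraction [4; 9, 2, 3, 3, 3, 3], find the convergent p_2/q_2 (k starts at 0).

78/19

Using pₖ = aₖpₖ₋₁ + pₖ₋₂, qₖ = aₖqₖ₋₁ + qₖ₋₂ (with p₋₁=1, p₋₂=0, q₋₁=0, q₋₂=1):
  k=0: a=4, p=4, q=1
  k=1: a=9, p=37, q=9
  k=2: a=2, p=78, q=19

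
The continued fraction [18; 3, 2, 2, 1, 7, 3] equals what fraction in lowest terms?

10591/579

Using pₖ = aₖpₖ₋₁ + pₖ₋₂ and qₖ = aₖqₖ₋₁ + qₖ₋₂:
  k=0: a=18, p=18, q=1
  k=1: a=3, p=55, q=3
  k=2: a=2, p=128, q=7
  k=3: a=2, p=311, q=17
  k=4: a=1, p=439, q=24
  k=5: a=7, p=3384, q=185
  k=6: a=3, p=10591, q=579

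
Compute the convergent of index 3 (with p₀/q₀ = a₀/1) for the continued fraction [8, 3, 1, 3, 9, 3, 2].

Using pₖ = aₖpₖ₋₁ + pₖ₋₂, qₖ = aₖqₖ₋₁ + qₖ₋₂ (with p₋₁=1, p₋₂=0, q₋₁=0, q₋₂=1):
  k=0: a=8, p=8, q=1
  k=1: a=3, p=25, q=3
  k=2: a=1, p=33, q=4
  k=3: a=3, p=124, q=15

124/15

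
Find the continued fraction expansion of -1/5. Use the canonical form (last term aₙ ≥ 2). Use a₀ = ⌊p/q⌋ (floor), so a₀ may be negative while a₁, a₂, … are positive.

[-1; 1, 4]

-1 = -1×5 + 4
5 = 1×4 + 1
4 = 4×1 + 0  (stop)
So -1/5 = [-1; 1, 4].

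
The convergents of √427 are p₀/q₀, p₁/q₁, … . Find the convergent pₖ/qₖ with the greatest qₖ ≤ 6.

√427 = [20; 1, 1, 1, 40, …] (period length 4).
Convergents:
  p_0/q_0 = 20/1
  p_1/q_1 = 21/1
  p_2/q_2 = 41/2
  p_3/q_3 = 62/3
  p_4/q_4 = 2521/122
q_3 = 3 ≤ 6 < 122 = q_4, so the answer is 62/3.

62/3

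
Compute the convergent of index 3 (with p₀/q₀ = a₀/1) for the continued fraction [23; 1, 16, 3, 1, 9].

1245/52

Using pₖ = aₖpₖ₋₁ + pₖ₋₂, qₖ = aₖqₖ₋₁ + qₖ₋₂ (with p₋₁=1, p₋₂=0, q₋₁=0, q₋₂=1):
  k=0: a=23, p=23, q=1
  k=1: a=1, p=24, q=1
  k=2: a=16, p=407, q=17
  k=3: a=3, p=1245, q=52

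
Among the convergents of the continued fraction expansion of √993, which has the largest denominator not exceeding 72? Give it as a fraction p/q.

1355/43

√993 = [31; 1, 1, 20, 1, 1, 62, …] (period length 6).
Convergents:
  p_0/q_0 = 31/1
  p_1/q_1 = 32/1
  p_2/q_2 = 63/2
  p_3/q_3 = 1292/41
  p_4/q_4 = 1355/43
  p_5/q_5 = 2647/84
q_4 = 43 ≤ 72 < 84 = q_5, so the answer is 1355/43.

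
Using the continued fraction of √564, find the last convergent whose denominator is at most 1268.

√564 = [23; 1, 2, 1, 46, …] (period length 4).
Convergents:
  p_0/q_0 = 23/1
  p_1/q_1 = 24/1
  p_2/q_2 = 71/3
  p_3/q_3 = 95/4
  p_4/q_4 = 4441/187
  p_5/q_5 = 4536/191
  p_6/q_6 = 13513/569
  p_7/q_7 = 18049/760
  p_8/q_8 = 843767/35529
q_7 = 760 ≤ 1268 < 35529 = q_8, so the answer is 18049/760.

18049/760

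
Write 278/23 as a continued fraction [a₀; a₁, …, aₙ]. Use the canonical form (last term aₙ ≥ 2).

278 = 12*23 + 2
23 = 11*2 + 1
2 = 2*1 + 0  (stop)
So 278/23 = [12; 11, 2].

[12; 11, 2]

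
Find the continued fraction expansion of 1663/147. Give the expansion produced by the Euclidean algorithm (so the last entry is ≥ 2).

[11; 3, 5, 9]

1663 = 11×147 + 46
147 = 3×46 + 9
46 = 5×9 + 1
9 = 9×1 + 0  (stop)
So 1663/147 = [11; 3, 5, 9].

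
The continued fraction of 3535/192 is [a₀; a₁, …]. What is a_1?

2

3535 = 18·192 + 79   →  a_0 = 18
192 = 2·79 + 34   →  a_1 = 2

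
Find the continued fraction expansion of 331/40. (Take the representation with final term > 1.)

331 = 8·40 + 11
40 = 3·11 + 7
11 = 1·7 + 4
7 = 1·4 + 3
4 = 1·3 + 1
3 = 3·1 + 0  (stop)
So 331/40 = [8; 3, 1, 1, 1, 3].

[8; 3, 1, 1, 1, 3]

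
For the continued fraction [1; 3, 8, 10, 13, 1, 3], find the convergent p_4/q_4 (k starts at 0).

Using pₖ = aₖpₖ₋₁ + pₖ₋₂, qₖ = aₖqₖ₋₁ + qₖ₋₂ (with p₋₁=1, p₋₂=0, q₋₁=0, q₋₂=1):
  k=0: a=1, p=1, q=1
  k=1: a=3, p=4, q=3
  k=2: a=8, p=33, q=25
  k=3: a=10, p=334, q=253
  k=4: a=13, p=4375, q=3314

4375/3314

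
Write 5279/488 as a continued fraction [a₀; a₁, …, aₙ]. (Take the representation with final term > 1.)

5279 = 10·488 + 399
488 = 1·399 + 89
399 = 4·89 + 43
89 = 2·43 + 3
43 = 14·3 + 1
3 = 3·1 + 0  (stop)
So 5279/488 = [10; 1, 4, 2, 14, 3].

[10; 1, 4, 2, 14, 3]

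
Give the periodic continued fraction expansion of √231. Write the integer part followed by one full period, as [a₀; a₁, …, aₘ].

a₀ = ⌊√231⌋ = 15.
With m₀=0, d₀=1 and mₖ₊₁ = dₖaₖ − mₖ, dₖ₊₁ = (n − mₖ₊₁²)/dₖ, aₖ₊₁ = ⌊(a₀+mₖ₊₁)/dₖ₊₁⌋:
  k=1: m=15, d=6, a=5
  k=2: m=15, d=1, a=30
d=1 and a=2a₀=30 at k=2, so the next step gives (m, d) = (15, 6) again — its k=1 value — and the period has length 2.

[15; 5, 30]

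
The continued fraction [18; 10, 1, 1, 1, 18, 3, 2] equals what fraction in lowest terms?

76772/4243

Using pₖ = aₖpₖ₋₁ + pₖ₋₂ and qₖ = aₖqₖ₋₁ + qₖ₋₂:
  k=0: a=18, p=18, q=1
  k=1: a=10, p=181, q=10
  k=2: a=1, p=199, q=11
  k=3: a=1, p=380, q=21
  k=4: a=1, p=579, q=32
  k=5: a=18, p=10802, q=597
  k=6: a=3, p=32985, q=1823
  k=7: a=2, p=76772, q=4243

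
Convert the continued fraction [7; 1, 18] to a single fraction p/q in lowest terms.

Fold from the inside: start with 18/1.
  1 + 1/18 = 19/18
  7 + 18/19 = 151/19

151/19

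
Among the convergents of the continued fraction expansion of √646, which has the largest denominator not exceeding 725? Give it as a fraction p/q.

15377/605

√646 = [25; 2, 2, 2, 50, …] (period length 4).
Convergents:
  p_0/q_0 = 25/1
  p_1/q_1 = 51/2
  p_2/q_2 = 127/5
  p_3/q_3 = 305/12
  p_4/q_4 = 15377/605
  p_5/q_5 = 31059/1222
q_4 = 605 ≤ 725 < 1222 = q_5, so the answer is 15377/605.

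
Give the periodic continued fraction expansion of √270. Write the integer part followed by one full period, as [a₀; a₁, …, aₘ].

a₀ = ⌊√270⌋ = 16.
With m₀=0, d₀=1 and mₖ₊₁ = dₖaₖ − mₖ, dₖ₊₁ = (n − mₖ₊₁²)/dₖ, aₖ₊₁ = ⌊(a₀+mₖ₊₁)/dₖ₊₁⌋:
  k=1: m=16, d=14, a=2
  k=2: m=12, d=9, a=3
  k=3: m=15, d=5, a=6
  k=4: m=15, d=9, a=3
  k=5: m=12, d=14, a=2
  k=6: m=16, d=1, a=32
d=1 and a=2a₀=32 at k=6, so the next step gives (m, d) = (16, 14) again — its k=1 value — and the period has length 6.

[16; 2, 3, 6, 3, 2, 32]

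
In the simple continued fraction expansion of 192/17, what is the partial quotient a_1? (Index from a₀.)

3

192 = 11·17 + 5   →  a_0 = 11
17 = 3·5 + 2   →  a_1 = 3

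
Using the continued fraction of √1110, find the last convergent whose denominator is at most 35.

√1110 = [33; 3, 6, 3, 66, …] (period length 4).
Convergents:
  p_0/q_0 = 33/1
  p_1/q_1 = 100/3
  p_2/q_2 = 633/19
  p_3/q_3 = 1999/60
q_2 = 19 ≤ 35 < 60 = q_3, so the answer is 633/19.

633/19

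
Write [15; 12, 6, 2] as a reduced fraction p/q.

2383/158

Fold from the inside: start with 2/1.
  6 + 1/2 = 13/2
  12 + 2/13 = 158/13
  15 + 13/158 = 2383/158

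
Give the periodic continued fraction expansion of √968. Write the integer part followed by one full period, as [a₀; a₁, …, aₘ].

a₀ = ⌊√968⌋ = 31.

[31; 8, 1, 6, 1, 8, 62]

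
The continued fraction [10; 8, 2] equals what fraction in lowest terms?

172/17

Using pₖ = aₖpₖ₋₁ + pₖ₋₂ and qₖ = aₖqₖ₋₁ + qₖ₋₂:
  k=0: a=10, p=10, q=1
  k=1: a=8, p=81, q=8
  k=2: a=2, p=172, q=17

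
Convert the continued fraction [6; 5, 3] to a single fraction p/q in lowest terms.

Fold from the inside: start with 3/1.
  5 + 1/3 = 16/3
  6 + 3/16 = 99/16

99/16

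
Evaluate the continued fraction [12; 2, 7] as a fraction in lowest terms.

Using pₖ = aₖpₖ₋₁ + pₖ₋₂ and qₖ = aₖqₖ₋₁ + qₖ₋₂:
  k=0: a=12, p=12, q=1
  k=1: a=2, p=25, q=2
  k=2: a=7, p=187, q=15

187/15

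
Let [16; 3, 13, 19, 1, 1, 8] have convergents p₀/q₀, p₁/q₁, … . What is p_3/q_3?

Using pₖ = aₖpₖ₋₁ + pₖ₋₂, qₖ = aₖqₖ₋₁ + qₖ₋₂ (with p₋₁=1, p₋₂=0, q₋₁=0, q₋₂=1):
  k=0: a=16, p=16, q=1
  k=1: a=3, p=49, q=3
  k=2: a=13, p=653, q=40
  k=3: a=19, p=12456, q=763

12456/763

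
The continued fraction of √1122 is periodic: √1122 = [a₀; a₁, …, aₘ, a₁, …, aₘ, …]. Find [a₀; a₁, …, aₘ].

[33; 2, 66]

a₀ = ⌊√1122⌋ = 33.
With m₀=0, d₀=1 and mₖ₊₁ = dₖaₖ − mₖ, dₖ₊₁ = (n − mₖ₊₁²)/dₖ, aₖ₊₁ = ⌊(a₀+mₖ₊₁)/dₖ₊₁⌋:
  k=1: m=33, d=33, a=2
  k=2: m=33, d=1, a=66
d=1 and a=2a₀=66 at k=2, so the next step gives (m, d) = (33, 33) again — its k=1 value — and the period has length 2.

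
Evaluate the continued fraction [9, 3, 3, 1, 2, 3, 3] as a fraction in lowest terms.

Fold from the inside: start with 3/1.
  3 + 1/3 = 10/3
  2 + 3/10 = 23/10
  1 + 10/23 = 33/23
  3 + 23/33 = 122/33
  3 + 33/122 = 399/122
  9 + 122/399 = 3713/399

3713/399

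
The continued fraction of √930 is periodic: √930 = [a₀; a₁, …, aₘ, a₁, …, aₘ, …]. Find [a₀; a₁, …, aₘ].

a₀ = ⌊√930⌋ = 30.
With m₀=0, d₀=1 and mₖ₊₁ = dₖaₖ − mₖ, dₖ₊₁ = (n − mₖ₊₁²)/dₖ, aₖ₊₁ = ⌊(a₀+mₖ₊₁)/dₖ₊₁⌋:
  k=1: m=30, d=30, a=2
  k=2: m=30, d=1, a=60
d=1 and a=2a₀=60 at k=2, so the next step gives (m, d) = (30, 30) again — its k=1 value — and the period has length 2.

[30; 2, 60]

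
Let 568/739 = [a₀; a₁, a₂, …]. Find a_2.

568 = 0·739 + 568   →  a_0 = 0
739 = 1·568 + 171   →  a_1 = 1
568 = 3·171 + 55   →  a_2 = 3

3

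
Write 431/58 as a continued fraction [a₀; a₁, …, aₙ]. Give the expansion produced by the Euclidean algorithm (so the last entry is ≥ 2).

[7; 2, 3, 8]

431 = 7*58 + 25
58 = 2*25 + 8
25 = 3*8 + 1
8 = 8*1 + 0  (stop)
So 431/58 = [7; 2, 3, 8].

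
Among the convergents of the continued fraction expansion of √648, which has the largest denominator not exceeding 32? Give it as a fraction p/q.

√648 = [25; 2, 5, 6, 5, 2, 50, …] (period length 6).
Convergents:
  p_0/q_0 = 25/1
  p_1/q_1 = 51/2
  p_2/q_2 = 280/11
  p_3/q_3 = 1731/68
q_2 = 11 ≤ 32 < 68 = q_3, so the answer is 280/11.

280/11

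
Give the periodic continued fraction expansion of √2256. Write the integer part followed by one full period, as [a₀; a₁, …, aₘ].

a₀ = ⌊√2256⌋ = 47.
With m₀=0, d₀=1 and mₖ₊₁ = dₖaₖ − mₖ, dₖ₊₁ = (n − mₖ₊₁²)/dₖ, aₖ₊₁ = ⌊(a₀+mₖ₊₁)/dₖ₊₁⌋:
  k=1: m=47, d=47, a=2
  k=2: m=47, d=1, a=94
d=1 and a=2a₀=94 at k=2, so the next step gives (m, d) = (47, 47) again — its k=1 value — and the period has length 2.

[47; 2, 94]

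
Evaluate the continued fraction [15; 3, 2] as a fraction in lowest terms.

107/7

Fold from the inside: start with 2/1.
  3 + 1/2 = 7/2
  15 + 2/7 = 107/7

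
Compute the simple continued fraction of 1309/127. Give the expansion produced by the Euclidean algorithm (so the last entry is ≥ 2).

[10; 3, 3, 1, 9]

1309 = 10*127 + 39
127 = 3*39 + 10
39 = 3*10 + 9
10 = 1*9 + 1
9 = 9*1 + 0  (stop)
So 1309/127 = [10; 3, 3, 1, 9].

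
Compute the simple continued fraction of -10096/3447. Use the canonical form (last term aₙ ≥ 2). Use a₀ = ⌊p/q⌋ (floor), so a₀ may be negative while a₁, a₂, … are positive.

[-3; 14, 14, 2, 2, 3]

-10096 = -3·3447 + 245
3447 = 14·245 + 17
245 = 14·17 + 7
17 = 2·7 + 3
7 = 2·3 + 1
3 = 3·1 + 0  (stop)
So -10096/3447 = [-3; 14, 14, 2, 2, 3].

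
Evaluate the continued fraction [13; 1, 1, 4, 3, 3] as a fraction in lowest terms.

1301/96

Using pₖ = aₖpₖ₋₁ + pₖ₋₂ and qₖ = aₖqₖ₋₁ + qₖ₋₂:
  k=0: a=13, p=13, q=1
  k=1: a=1, p=14, q=1
  k=2: a=1, p=27, q=2
  k=3: a=4, p=122, q=9
  k=4: a=3, p=393, q=29
  k=5: a=3, p=1301, q=96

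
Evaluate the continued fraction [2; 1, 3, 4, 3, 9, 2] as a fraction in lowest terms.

2982/1079

Using pₖ = aₖpₖ₋₁ + pₖ₋₂ and qₖ = aₖqₖ₋₁ + qₖ₋₂:
  k=0: a=2, p=2, q=1
  k=1: a=1, p=3, q=1
  k=2: a=3, p=11, q=4
  k=3: a=4, p=47, q=17
  k=4: a=3, p=152, q=55
  k=5: a=9, p=1415, q=512
  k=6: a=2, p=2982, q=1079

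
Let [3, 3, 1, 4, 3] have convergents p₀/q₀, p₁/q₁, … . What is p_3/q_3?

Using pₖ = aₖpₖ₋₁ + pₖ₋₂, qₖ = aₖqₖ₋₁ + qₖ₋₂ (with p₋₁=1, p₋₂=0, q₋₁=0, q₋₂=1):
  k=0: a=3, p=3, q=1
  k=1: a=3, p=10, q=3
  k=2: a=1, p=13, q=4
  k=3: a=4, p=62, q=19

62/19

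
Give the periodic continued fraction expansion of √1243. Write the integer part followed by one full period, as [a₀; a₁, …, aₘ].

[35; 3, 1, 9, 3, 9, 1, 3, 70]

a₀ = ⌊√1243⌋ = 35.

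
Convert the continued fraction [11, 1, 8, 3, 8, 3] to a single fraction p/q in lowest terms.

Using pₖ = aₖpₖ₋₁ + pₖ₋₂ and qₖ = aₖqₖ₋₁ + qₖ₋₂:
  k=0: a=11, p=11, q=1
  k=1: a=1, p=12, q=1
  k=2: a=8, p=107, q=9
  k=3: a=3, p=333, q=28
  k=4: a=8, p=2771, q=233
  k=5: a=3, p=8646, q=727

8646/727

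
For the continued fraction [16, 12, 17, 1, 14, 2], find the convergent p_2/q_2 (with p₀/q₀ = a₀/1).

3297/205

Using pₖ = aₖpₖ₋₁ + pₖ₋₂, qₖ = aₖqₖ₋₁ + qₖ₋₂ (with p₋₁=1, p₋₂=0, q₋₁=0, q₋₂=1):
  k=0: a=16, p=16, q=1
  k=1: a=12, p=193, q=12
  k=2: a=17, p=3297, q=205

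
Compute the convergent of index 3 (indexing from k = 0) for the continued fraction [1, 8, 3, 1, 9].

Using pₖ = aₖpₖ₋₁ + pₖ₋₂, qₖ = aₖqₖ₋₁ + qₖ₋₂ (with p₋₁=1, p₋₂=0, q₋₁=0, q₋₂=1):
  k=0: a=1, p=1, q=1
  k=1: a=8, p=9, q=8
  k=2: a=3, p=28, q=25
  k=3: a=1, p=37, q=33

37/33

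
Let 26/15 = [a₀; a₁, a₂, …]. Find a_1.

26 = 1·15 + 11   →  a_0 = 1
15 = 1·11 + 4   →  a_1 = 1

1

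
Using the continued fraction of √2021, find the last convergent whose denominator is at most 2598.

45495/1012

√2021 = [44; 1, 21, 2, 21, 1, 88, …] (period length 6).
Convergents:
  p_0/q_0 = 44/1
  p_1/q_1 = 45/1
  p_2/q_2 = 989/22
  p_3/q_3 = 2023/45
  p_4/q_4 = 43472/967
  p_5/q_5 = 45495/1012
  p_6/q_6 = 4047032/90023
q_5 = 1012 ≤ 2598 < 90023 = q_6, so the answer is 45495/1012.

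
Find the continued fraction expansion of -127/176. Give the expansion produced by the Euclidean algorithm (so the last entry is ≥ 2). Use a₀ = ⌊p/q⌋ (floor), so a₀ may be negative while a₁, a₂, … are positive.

-127 = -1×176 + 49
176 = 3×49 + 29
49 = 1×29 + 20
29 = 1×20 + 9
20 = 2×9 + 2
9 = 4×2 + 1
2 = 2×1 + 0  (stop)
So -127/176 = [-1; 3, 1, 1, 2, 4, 2].

[-1; 3, 1, 1, 2, 4, 2]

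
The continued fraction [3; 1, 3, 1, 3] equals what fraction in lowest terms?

Using pₖ = aₖpₖ₋₁ + pₖ₋₂ and qₖ = aₖqₖ₋₁ + qₖ₋₂:
  k=0: a=3, p=3, q=1
  k=1: a=1, p=4, q=1
  k=2: a=3, p=15, q=4
  k=3: a=1, p=19, q=5
  k=4: a=3, p=72, q=19

72/19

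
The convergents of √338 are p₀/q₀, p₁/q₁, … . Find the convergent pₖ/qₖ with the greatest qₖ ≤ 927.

√338 = [18; 2, 1, 1, 2, 36, …] (period length 5).
Convergents:
  p_0/q_0 = 18/1
  p_1/q_1 = 37/2
  p_2/q_2 = 55/3
  p_3/q_3 = 92/5
  p_4/q_4 = 239/13
  p_5/q_5 = 8696/473
  p_6/q_6 = 17631/959
q_5 = 473 ≤ 927 < 959 = q_6, so the answer is 8696/473.

8696/473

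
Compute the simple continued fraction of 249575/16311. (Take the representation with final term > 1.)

[15; 3, 3, 9, 2, 7, 11]

249575 = 15·16311 + 4910
16311 = 3·4910 + 1581
4910 = 3·1581 + 167
1581 = 9·167 + 78
167 = 2·78 + 11
78 = 7·11 + 1
11 = 11·1 + 0  (stop)
So 249575/16311 = [15; 3, 3, 9, 2, 7, 11].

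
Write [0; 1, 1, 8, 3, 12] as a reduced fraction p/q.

345/653

Using pₖ = aₖpₖ₋₁ + pₖ₋₂ and qₖ = aₖqₖ₋₁ + qₖ₋₂:
  k=0: a=0, p=0, q=1
  k=1: a=1, p=1, q=1
  k=2: a=1, p=1, q=2
  k=3: a=8, p=9, q=17
  k=4: a=3, p=28, q=53
  k=5: a=12, p=345, q=653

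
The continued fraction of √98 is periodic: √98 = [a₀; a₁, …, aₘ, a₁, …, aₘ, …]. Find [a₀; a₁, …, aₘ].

[9; 1, 8, 1, 18]

a₀ = ⌊√98⌋ = 9.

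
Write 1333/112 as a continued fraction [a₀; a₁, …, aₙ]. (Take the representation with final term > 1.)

1333 = 11×112 + 101
112 = 1×101 + 11
101 = 9×11 + 2
11 = 5×2 + 1
2 = 2×1 + 0  (stop)
So 1333/112 = [11; 1, 9, 5, 2].

[11; 1, 9, 5, 2]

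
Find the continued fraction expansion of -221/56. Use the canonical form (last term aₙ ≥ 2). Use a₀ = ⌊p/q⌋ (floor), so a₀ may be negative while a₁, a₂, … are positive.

[-4; 18, 1, 2]

-221 = -4×56 + 3
56 = 18×3 + 2
3 = 1×2 + 1
2 = 2×1 + 0  (stop)
So -221/56 = [-4; 18, 1, 2].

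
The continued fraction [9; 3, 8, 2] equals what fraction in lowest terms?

494/53

Using pₖ = aₖpₖ₋₁ + pₖ₋₂ and qₖ = aₖqₖ₋₁ + qₖ₋₂:
  k=0: a=9, p=9, q=1
  k=1: a=3, p=28, q=3
  k=2: a=8, p=233, q=25
  k=3: a=2, p=494, q=53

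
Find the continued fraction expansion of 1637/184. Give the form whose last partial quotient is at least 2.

[8; 1, 8, 1, 2, 6]

1637 = 8×184 + 165
184 = 1×165 + 19
165 = 8×19 + 13
19 = 1×13 + 6
13 = 2×6 + 1
6 = 6×1 + 0  (stop)
So 1637/184 = [8; 1, 8, 1, 2, 6].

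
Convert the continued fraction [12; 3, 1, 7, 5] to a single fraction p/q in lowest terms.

Using pₖ = aₖpₖ₋₁ + pₖ₋₂ and qₖ = aₖqₖ₋₁ + qₖ₋₂:
  k=0: a=12, p=12, q=1
  k=1: a=3, p=37, q=3
  k=2: a=1, p=49, q=4
  k=3: a=7, p=380, q=31
  k=4: a=5, p=1949, q=159

1949/159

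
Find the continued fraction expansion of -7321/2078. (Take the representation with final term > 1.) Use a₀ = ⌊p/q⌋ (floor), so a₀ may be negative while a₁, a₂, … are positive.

-7321 = -4×2078 + 991
2078 = 2×991 + 96
991 = 10×96 + 31
96 = 3×31 + 3
31 = 10×3 + 1
3 = 3×1 + 0  (stop)
So -7321/2078 = [-4; 2, 10, 3, 10, 3].

[-4; 2, 10, 3, 10, 3]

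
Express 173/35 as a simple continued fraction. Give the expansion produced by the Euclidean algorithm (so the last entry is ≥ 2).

[4; 1, 16, 2]

173 = 4*35 + 33
35 = 1*33 + 2
33 = 16*2 + 1
2 = 2*1 + 0  (stop)
So 173/35 = [4; 1, 16, 2].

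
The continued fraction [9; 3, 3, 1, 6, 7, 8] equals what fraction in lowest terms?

47651/5120

Using pₖ = aₖpₖ₋₁ + pₖ₋₂ and qₖ = aₖqₖ₋₁ + qₖ₋₂:
  k=0: a=9, p=9, q=1
  k=1: a=3, p=28, q=3
  k=2: a=3, p=93, q=10
  k=3: a=1, p=121, q=13
  k=4: a=6, p=819, q=88
  k=5: a=7, p=5854, q=629
  k=6: a=8, p=47651, q=5120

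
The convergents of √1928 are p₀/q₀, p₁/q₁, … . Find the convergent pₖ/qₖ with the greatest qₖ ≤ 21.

√1928 = [43; 1, 9, 1, 86, …] (period length 4).
Convergents:
  p_0/q_0 = 43/1
  p_1/q_1 = 44/1
  p_2/q_2 = 439/10
  p_3/q_3 = 483/11
  p_4/q_4 = 41977/956
q_3 = 11 ≤ 21 < 956 = q_4, so the answer is 483/11.

483/11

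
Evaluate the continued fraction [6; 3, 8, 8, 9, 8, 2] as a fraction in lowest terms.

201551/31890

Fold from the inside: start with 2/1.
  8 + 1/2 = 17/2
  9 + 2/17 = 155/17
  8 + 17/155 = 1257/155
  8 + 155/1257 = 10211/1257
  3 + 1257/10211 = 31890/10211
  6 + 10211/31890 = 201551/31890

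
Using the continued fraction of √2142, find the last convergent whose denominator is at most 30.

√2142 = [46; 3, 1, 1, 4, 1, 1, 3, 92, …] (period length 8).
Convergents:
  p_0/q_0 = 46/1
  p_1/q_1 = 139/3
  p_2/q_2 = 185/4
  p_3/q_3 = 324/7
  p_4/q_4 = 1481/32
q_3 = 7 ≤ 30 < 32 = q_4, so the answer is 324/7.

324/7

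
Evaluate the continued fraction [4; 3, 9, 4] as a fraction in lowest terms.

Fold from the inside: start with 4/1.
  9 + 1/4 = 37/4
  3 + 4/37 = 115/37
  4 + 37/115 = 497/115

497/115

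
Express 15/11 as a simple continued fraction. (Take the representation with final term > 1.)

[1; 2, 1, 3]

15 = 1×11 + 4
11 = 2×4 + 3
4 = 1×3 + 1
3 = 3×1 + 0  (stop)
So 15/11 = [1; 2, 1, 3].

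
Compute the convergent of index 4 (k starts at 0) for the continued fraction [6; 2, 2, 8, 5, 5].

1377/215

Using pₖ = aₖpₖ₋₁ + pₖ₋₂, qₖ = aₖqₖ₋₁ + qₖ₋₂ (with p₋₁=1, p₋₂=0, q₋₁=0, q₋₂=1):
  k=0: a=6, p=6, q=1
  k=1: a=2, p=13, q=2
  k=2: a=2, p=32, q=5
  k=3: a=8, p=269, q=42
  k=4: a=5, p=1377, q=215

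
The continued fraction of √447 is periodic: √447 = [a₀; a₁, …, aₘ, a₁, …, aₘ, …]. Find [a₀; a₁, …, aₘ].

a₀ = ⌊√447⌋ = 21.

[21; 7, 42]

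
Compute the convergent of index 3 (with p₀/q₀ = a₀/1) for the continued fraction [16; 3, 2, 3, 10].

Using pₖ = aₖpₖ₋₁ + pₖ₋₂, qₖ = aₖqₖ₋₁ + qₖ₋₂ (with p₋₁=1, p₋₂=0, q₋₁=0, q₋₂=1):
  k=0: a=16, p=16, q=1
  k=1: a=3, p=49, q=3
  k=2: a=2, p=114, q=7
  k=3: a=3, p=391, q=24

391/24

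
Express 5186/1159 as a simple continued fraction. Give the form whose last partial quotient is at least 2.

[4; 2, 9, 3, 9, 2]

5186 = 4·1159 + 550
1159 = 2·550 + 59
550 = 9·59 + 19
59 = 3·19 + 2
19 = 9·2 + 1
2 = 2·1 + 0  (stop)
So 5186/1159 = [4; 2, 9, 3, 9, 2].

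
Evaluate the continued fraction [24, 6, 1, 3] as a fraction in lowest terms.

652/27

Fold from the inside: start with 3/1.
  1 + 1/3 = 4/3
  6 + 3/4 = 27/4
  24 + 4/27 = 652/27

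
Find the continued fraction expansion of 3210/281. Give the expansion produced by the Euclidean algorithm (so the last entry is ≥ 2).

[11; 2, 2, 1, 3, 3, 3]

3210 = 11*281 + 119
281 = 2*119 + 43
119 = 2*43 + 33
43 = 1*33 + 10
33 = 3*10 + 3
10 = 3*3 + 1
3 = 3*1 + 0  (stop)
So 3210/281 = [11; 2, 2, 1, 3, 3, 3].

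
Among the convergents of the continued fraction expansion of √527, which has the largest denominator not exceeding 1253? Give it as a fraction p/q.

24265/1057

√527 = [22; 1, 21, 1, 44, …] (period length 4).
Convergents:
  p_0/q_0 = 22/1
  p_1/q_1 = 23/1
  p_2/q_2 = 505/22
  p_3/q_3 = 528/23
  p_4/q_4 = 23737/1034
  p_5/q_5 = 24265/1057
  p_6/q_6 = 533302/23231
q_5 = 1057 ≤ 1253 < 23231 = q_6, so the answer is 24265/1057.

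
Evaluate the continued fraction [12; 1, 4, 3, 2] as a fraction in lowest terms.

Using pₖ = aₖpₖ₋₁ + pₖ₋₂ and qₖ = aₖqₖ₋₁ + qₖ₋₂:
  k=0: a=12, p=12, q=1
  k=1: a=1, p=13, q=1
  k=2: a=4, p=64, q=5
  k=3: a=3, p=205, q=16
  k=4: a=2, p=474, q=37

474/37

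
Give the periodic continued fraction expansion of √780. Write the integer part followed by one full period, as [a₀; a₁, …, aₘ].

[27; 1, 12, 1, 54]

a₀ = ⌊√780⌋ = 27.
With m₀=0, d₀=1 and mₖ₊₁ = dₖaₖ − mₖ, dₖ₊₁ = (n − mₖ₊₁²)/dₖ, aₖ₊₁ = ⌊(a₀+mₖ₊₁)/dₖ₊₁⌋:
  k=1: m=27, d=51, a=1
  k=2: m=24, d=4, a=12
  k=3: m=24, d=51, a=1
  k=4: m=27, d=1, a=54
d=1 and a=2a₀=54 at k=4, so the next step gives (m, d) = (27, 51) again — its k=1 value — and the period has length 4.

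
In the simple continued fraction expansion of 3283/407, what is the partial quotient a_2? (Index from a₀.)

13

3283 = 8·407 + 27   →  a_0 = 8
407 = 15·27 + 2   →  a_1 = 15
27 = 13·2 + 1   →  a_2 = 13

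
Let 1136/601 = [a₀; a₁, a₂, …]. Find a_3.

1136 = 1·601 + 535   →  a_0 = 1
601 = 1·535 + 66   →  a_1 = 1
535 = 8·66 + 7   →  a_2 = 8
66 = 9·7 + 3   →  a_3 = 9

9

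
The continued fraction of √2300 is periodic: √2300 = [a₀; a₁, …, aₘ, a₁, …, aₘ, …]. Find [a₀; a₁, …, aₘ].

[47; 1, 22, 1, 94]

a₀ = ⌊√2300⌋ = 47.
With m₀=0, d₀=1 and mₖ₊₁ = dₖaₖ − mₖ, dₖ₊₁ = (n − mₖ₊₁²)/dₖ, aₖ₊₁ = ⌊(a₀+mₖ₊₁)/dₖ₊₁⌋:
  k=1: m=47, d=91, a=1
  k=2: m=44, d=4, a=22
  k=3: m=44, d=91, a=1
  k=4: m=47, d=1, a=94
d=1 and a=2a₀=94 at k=4, so the next step gives (m, d) = (47, 91) again — its k=1 value — and the period has length 4.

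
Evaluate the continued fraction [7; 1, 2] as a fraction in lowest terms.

Using pₖ = aₖpₖ₋₁ + pₖ₋₂ and qₖ = aₖqₖ₋₁ + qₖ₋₂:
  k=0: a=7, p=7, q=1
  k=1: a=1, p=8, q=1
  k=2: a=2, p=23, q=3

23/3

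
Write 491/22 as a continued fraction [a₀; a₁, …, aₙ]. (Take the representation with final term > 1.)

[22; 3, 7]

491 = 22*22 + 7
22 = 3*7 + 1
7 = 7*1 + 0  (stop)
So 491/22 = [22; 3, 7].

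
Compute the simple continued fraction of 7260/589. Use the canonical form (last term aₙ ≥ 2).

[12; 3, 14, 1, 3, 3]

7260 = 12×589 + 192
589 = 3×192 + 13
192 = 14×13 + 10
13 = 1×10 + 3
10 = 3×3 + 1
3 = 3×1 + 0  (stop)
So 7260/589 = [12; 3, 14, 1, 3, 3].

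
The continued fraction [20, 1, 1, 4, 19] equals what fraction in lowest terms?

3556/173

Fold from the inside: start with 19/1.
  4 + 1/19 = 77/19
  1 + 19/77 = 96/77
  1 + 77/96 = 173/96
  20 + 96/173 = 3556/173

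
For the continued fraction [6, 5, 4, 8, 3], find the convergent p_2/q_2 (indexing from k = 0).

Using pₖ = aₖpₖ₋₁ + pₖ₋₂, qₖ = aₖqₖ₋₁ + qₖ₋₂ (with p₋₁=1, p₋₂=0, q₋₁=0, q₋₂=1):
  k=0: a=6, p=6, q=1
  k=1: a=5, p=31, q=5
  k=2: a=4, p=130, q=21

130/21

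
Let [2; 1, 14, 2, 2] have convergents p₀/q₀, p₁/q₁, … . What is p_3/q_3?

91/31

Using pₖ = aₖpₖ₋₁ + pₖ₋₂, qₖ = aₖqₖ₋₁ + qₖ₋₂ (with p₋₁=1, p₋₂=0, q₋₁=0, q₋₂=1):
  k=0: a=2, p=2, q=1
  k=1: a=1, p=3, q=1
  k=2: a=14, p=44, q=15
  k=3: a=2, p=91, q=31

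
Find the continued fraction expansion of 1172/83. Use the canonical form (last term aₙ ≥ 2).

[14; 8, 3, 3]

1172 = 14*83 + 10
83 = 8*10 + 3
10 = 3*3 + 1
3 = 3*1 + 0  (stop)
So 1172/83 = [14; 8, 3, 3].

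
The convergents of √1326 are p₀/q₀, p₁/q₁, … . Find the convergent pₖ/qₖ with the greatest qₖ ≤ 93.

√1326 = [36; 2, 2, 2, 2, 2, 72, …] (period length 6).
Convergents:
  p_0/q_0 = 36/1
  p_1/q_1 = 73/2
  p_2/q_2 = 182/5
  p_3/q_3 = 437/12
  p_4/q_4 = 1056/29
  p_5/q_5 = 2549/70
  p_6/q_6 = 184584/5069
q_5 = 70 ≤ 93 < 5069 = q_6, so the answer is 2549/70.

2549/70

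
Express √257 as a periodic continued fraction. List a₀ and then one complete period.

a₀ = ⌊√257⌋ = 16.
With m₀=0, d₀=1 and mₖ₊₁ = dₖaₖ − mₖ, dₖ₊₁ = (n − mₖ₊₁²)/dₖ, aₖ₊₁ = ⌊(a₀+mₖ₊₁)/dₖ₊₁⌋:
  k=1: m=16, d=1, a=32
d=1 and a=2a₀=32 at k=1, so the next step gives (m, d) = (16, 1) again — its k=1 value — and the period has length 1.

[16; 32]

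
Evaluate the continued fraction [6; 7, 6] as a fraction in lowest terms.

Using pₖ = aₖpₖ₋₁ + pₖ₋₂ and qₖ = aₖqₖ₋₁ + qₖ₋₂:
  k=0: a=6, p=6, q=1
  k=1: a=7, p=43, q=7
  k=2: a=6, p=264, q=43

264/43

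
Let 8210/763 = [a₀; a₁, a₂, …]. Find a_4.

1

8210 = 10·763 + 580   →  a_0 = 10
763 = 1·580 + 183   →  a_1 = 1
580 = 3·183 + 31   →  a_2 = 3
183 = 5·31 + 28   →  a_3 = 5
31 = 1·28 + 3   →  a_4 = 1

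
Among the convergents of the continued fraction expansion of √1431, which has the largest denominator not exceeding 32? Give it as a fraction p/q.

1097/29

√1431 = [37; 1, 4, 1, 4, 1, 74, …] (period length 6).
Convergents:
  p_0/q_0 = 37/1
  p_1/q_1 = 38/1
  p_2/q_2 = 189/5
  p_3/q_3 = 227/6
  p_4/q_4 = 1097/29
  p_5/q_5 = 1324/35
q_4 = 29 ≤ 32 < 35 = q_5, so the answer is 1097/29.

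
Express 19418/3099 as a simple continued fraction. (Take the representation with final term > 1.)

19418 = 6*3099 + 824
3099 = 3*824 + 627
824 = 1*627 + 197
627 = 3*197 + 36
197 = 5*36 + 17
36 = 2*17 + 2
17 = 8*2 + 1
2 = 2*1 + 0  (stop)
So 19418/3099 = [6; 3, 1, 3, 5, 2, 8, 2].

[6; 3, 1, 3, 5, 2, 8, 2]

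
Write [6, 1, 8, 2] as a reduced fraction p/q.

131/19

Using pₖ = aₖpₖ₋₁ + pₖ₋₂ and qₖ = aₖqₖ₋₁ + qₖ₋₂:
  k=0: a=6, p=6, q=1
  k=1: a=1, p=7, q=1
  k=2: a=8, p=62, q=9
  k=3: a=2, p=131, q=19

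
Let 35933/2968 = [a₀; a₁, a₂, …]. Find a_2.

35933 = 12·2968 + 317   →  a_0 = 12
2968 = 9·317 + 115   →  a_1 = 9
317 = 2·115 + 87   →  a_2 = 2

2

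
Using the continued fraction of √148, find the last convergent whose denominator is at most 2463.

√148 = [12; 6, 24, …] (period length 2).
Convergents:
  p_0/q_0 = 12/1
  p_1/q_1 = 73/6
  p_2/q_2 = 1764/145
  p_3/q_3 = 10657/876
  p_4/q_4 = 257532/21169
q_3 = 876 ≤ 2463 < 21169 = q_4, so the answer is 10657/876.

10657/876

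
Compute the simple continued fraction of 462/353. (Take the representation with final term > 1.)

[1; 3, 4, 5, 5]

462 = 1×353 + 109
353 = 3×109 + 26
109 = 4×26 + 5
26 = 5×5 + 1
5 = 5×1 + 0  (stop)
So 462/353 = [1; 3, 4, 5, 5].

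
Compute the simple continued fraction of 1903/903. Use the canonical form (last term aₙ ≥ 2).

1903 = 2·903 + 97
903 = 9·97 + 30
97 = 3·30 + 7
30 = 4·7 + 2
7 = 3·2 + 1
2 = 2·1 + 0  (stop)
So 1903/903 = [2; 9, 3, 4, 3, 2].

[2; 9, 3, 4, 3, 2]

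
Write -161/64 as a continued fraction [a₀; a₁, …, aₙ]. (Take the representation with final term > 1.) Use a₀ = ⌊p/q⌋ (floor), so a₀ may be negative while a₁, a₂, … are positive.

[-3; 2, 15, 2]

-161 = -3*64 + 31
64 = 2*31 + 2
31 = 15*2 + 1
2 = 2*1 + 0  (stop)
So -161/64 = [-3; 2, 15, 2].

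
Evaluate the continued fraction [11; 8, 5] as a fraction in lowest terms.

456/41

Fold from the inside: start with 5/1.
  8 + 1/5 = 41/5
  11 + 5/41 = 456/41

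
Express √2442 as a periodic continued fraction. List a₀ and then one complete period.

a₀ = ⌊√2442⌋ = 49.
With m₀=0, d₀=1 and mₖ₊₁ = dₖaₖ − mₖ, dₖ₊₁ = (n − mₖ₊₁²)/dₖ, aₖ₊₁ = ⌊(a₀+mₖ₊₁)/dₖ₊₁⌋:
  k=1: m=49, d=41, a=2
  k=2: m=33, d=33, a=2
  k=3: m=33, d=41, a=2
  k=4: m=49, d=1, a=98
d=1 and a=2a₀=98 at k=4, so the next step gives (m, d) = (49, 41) again — its k=1 value — and the period has length 4.

[49; 2, 2, 2, 98]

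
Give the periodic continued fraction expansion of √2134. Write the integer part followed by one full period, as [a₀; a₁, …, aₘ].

a₀ = ⌊√2134⌋ = 46.
With m₀=0, d₀=1 and mₖ₊₁ = dₖaₖ − mₖ, dₖ₊₁ = (n − mₖ₊₁²)/dₖ, aₖ₊₁ = ⌊(a₀+mₖ₊₁)/dₖ₊₁⌋:
  k=1: m=46, d=18, a=5
  k=2: m=44, d=11, a=8
  k=3: m=44, d=18, a=5
  k=4: m=46, d=1, a=92
d=1 and a=2a₀=92 at k=4, so the next step gives (m, d) = (46, 18) again — its k=1 value — and the period has length 4.

[46; 5, 8, 5, 92]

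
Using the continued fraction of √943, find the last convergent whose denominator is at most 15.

√943 = [30; 1, 2, 2, 2, 1, 60, …] (period length 6).
Convergents:
  p_0/q_0 = 30/1
  p_1/q_1 = 31/1
  p_2/q_2 = 92/3
  p_3/q_3 = 215/7
  p_4/q_4 = 522/17
q_3 = 7 ≤ 15 < 17 = q_4, so the answer is 215/7.

215/7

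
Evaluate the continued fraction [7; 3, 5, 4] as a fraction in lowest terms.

490/67

Fold from the inside: start with 4/1.
  5 + 1/4 = 21/4
  3 + 4/21 = 67/21
  7 + 21/67 = 490/67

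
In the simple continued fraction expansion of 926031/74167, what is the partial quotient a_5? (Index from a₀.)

926031 = 12·74167 + 36027   →  a_0 = 12
74167 = 2·36027 + 2113   →  a_1 = 2
36027 = 17·2113 + 106   →  a_2 = 17
2113 = 19·106 + 99   →  a_3 = 19
106 = 1·99 + 7   →  a_4 = 1
99 = 14·7 + 1   →  a_5 = 14

14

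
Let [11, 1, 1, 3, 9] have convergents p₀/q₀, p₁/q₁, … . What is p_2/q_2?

Using pₖ = aₖpₖ₋₁ + pₖ₋₂, qₖ = aₖqₖ₋₁ + qₖ₋₂ (with p₋₁=1, p₋₂=0, q₋₁=0, q₋₂=1):
  k=0: a=11, p=11, q=1
  k=1: a=1, p=12, q=1
  k=2: a=1, p=23, q=2

23/2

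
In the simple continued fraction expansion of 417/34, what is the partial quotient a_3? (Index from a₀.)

3

417 = 12·34 + 9   →  a_0 = 12
34 = 3·9 + 7   →  a_1 = 3
9 = 1·7 + 2   →  a_2 = 1
7 = 3·2 + 1   →  a_3 = 3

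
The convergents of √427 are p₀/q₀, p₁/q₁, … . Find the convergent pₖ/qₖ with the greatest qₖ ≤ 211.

√427 = [20; 1, 1, 1, 40, …] (period length 4).
Convergents:
  p_0/q_0 = 20/1
  p_1/q_1 = 21/1
  p_2/q_2 = 41/2
  p_3/q_3 = 62/3
  p_4/q_4 = 2521/122
  p_5/q_5 = 2583/125
  p_6/q_6 = 5104/247
q_5 = 125 ≤ 211 < 247 = q_6, so the answer is 2583/125.

2583/125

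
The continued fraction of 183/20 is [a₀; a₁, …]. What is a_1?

6

183 = 9·20 + 3   →  a_0 = 9
20 = 6·3 + 2   →  a_1 = 6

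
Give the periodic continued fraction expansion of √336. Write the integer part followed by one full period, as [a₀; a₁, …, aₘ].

[18; 3, 36]

a₀ = ⌊√336⌋ = 18.
With m₀=0, d₀=1 and mₖ₊₁ = dₖaₖ − mₖ, dₖ₊₁ = (n − mₖ₊₁²)/dₖ, aₖ₊₁ = ⌊(a₀+mₖ₊₁)/dₖ₊₁⌋:
  k=1: m=18, d=12, a=3
  k=2: m=18, d=1, a=36
d=1 and a=2a₀=36 at k=2, so the next step gives (m, d) = (18, 12) again — its k=1 value — and the period has length 2.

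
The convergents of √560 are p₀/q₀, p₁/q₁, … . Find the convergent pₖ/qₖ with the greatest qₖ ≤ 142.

√560 = [23; 1, 1, 1, 46, …] (period length 4).
Convergents:
  p_0/q_0 = 23/1
  p_1/q_1 = 24/1
  p_2/q_2 = 47/2
  p_3/q_3 = 71/3
  p_4/q_4 = 3313/140
  p_5/q_5 = 3384/143
q_4 = 140 ≤ 142 < 143 = q_5, so the answer is 3313/140.

3313/140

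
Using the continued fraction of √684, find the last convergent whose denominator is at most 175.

4263/163

√684 = [26; 6, 1, 1, 12, 1, 1, 6, 52, …] (period length 8).
Convergents:
  p_0/q_0 = 26/1
  p_1/q_1 = 157/6
  p_2/q_2 = 183/7
  p_3/q_3 = 340/13
  p_4/q_4 = 4263/163
  p_5/q_5 = 4603/176
q_4 = 163 ≤ 175 < 176 = q_5, so the answer is 4263/163.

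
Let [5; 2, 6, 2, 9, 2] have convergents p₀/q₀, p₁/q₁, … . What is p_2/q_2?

71/13

Using pₖ = aₖpₖ₋₁ + pₖ₋₂, qₖ = aₖqₖ₋₁ + qₖ₋₂ (with p₋₁=1, p₋₂=0, q₋₁=0, q₋₂=1):
  k=0: a=5, p=5, q=1
  k=1: a=2, p=11, q=2
  k=2: a=6, p=71, q=13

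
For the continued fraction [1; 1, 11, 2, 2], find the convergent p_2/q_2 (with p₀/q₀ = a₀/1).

23/12

Using pₖ = aₖpₖ₋₁ + pₖ₋₂, qₖ = aₖqₖ₋₁ + qₖ₋₂ (with p₋₁=1, p₋₂=0, q₋₁=0, q₋₂=1):
  k=0: a=1, p=1, q=1
  k=1: a=1, p=2, q=1
  k=2: a=11, p=23, q=12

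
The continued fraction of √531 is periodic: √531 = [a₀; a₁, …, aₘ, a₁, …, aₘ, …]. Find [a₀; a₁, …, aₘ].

a₀ = ⌊√531⌋ = 23.

[23; 23, 46]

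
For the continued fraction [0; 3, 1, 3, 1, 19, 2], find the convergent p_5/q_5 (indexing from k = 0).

99/376

Using pₖ = aₖpₖ₋₁ + pₖ₋₂, qₖ = aₖqₖ₋₁ + qₖ₋₂ (with p₋₁=1, p₋₂=0, q₋₁=0, q₋₂=1):
  k=0: a=0, p=0, q=1
  k=1: a=3, p=1, q=3
  k=2: a=1, p=1, q=4
  k=3: a=3, p=4, q=15
  k=4: a=1, p=5, q=19
  k=5: a=19, p=99, q=376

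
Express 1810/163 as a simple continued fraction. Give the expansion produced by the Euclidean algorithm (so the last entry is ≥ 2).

[11; 9, 1, 1, 2, 3]

1810 = 11*163 + 17
163 = 9*17 + 10
17 = 1*10 + 7
10 = 1*7 + 3
7 = 2*3 + 1
3 = 3*1 + 0  (stop)
So 1810/163 = [11; 9, 1, 1, 2, 3].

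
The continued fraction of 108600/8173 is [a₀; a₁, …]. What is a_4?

108600 = 13·8173 + 2351   →  a_0 = 13
8173 = 3·2351 + 1120   →  a_1 = 3
2351 = 2·1120 + 111   →  a_2 = 2
1120 = 10·111 + 10   →  a_3 = 10
111 = 11·10 + 1   →  a_4 = 11

11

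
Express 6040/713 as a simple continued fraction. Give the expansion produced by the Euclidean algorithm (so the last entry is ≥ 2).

6040 = 8·713 + 336
713 = 2·336 + 41
336 = 8·41 + 8
41 = 5·8 + 1
8 = 8·1 + 0  (stop)
So 6040/713 = [8; 2, 8, 5, 8].

[8; 2, 8, 5, 8]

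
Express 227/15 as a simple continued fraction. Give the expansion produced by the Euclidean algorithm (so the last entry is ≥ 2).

227 = 15*15 + 2
15 = 7*2 + 1
2 = 2*1 + 0  (stop)
So 227/15 = [15; 7, 2].

[15; 7, 2]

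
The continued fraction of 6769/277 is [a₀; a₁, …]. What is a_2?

6769 = 24·277 + 121   →  a_0 = 24
277 = 2·121 + 35   →  a_1 = 2
121 = 3·35 + 16   →  a_2 = 3

3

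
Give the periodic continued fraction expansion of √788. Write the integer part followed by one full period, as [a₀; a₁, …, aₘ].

a₀ = ⌊√788⌋ = 28.
With m₀=0, d₀=1 and mₖ₊₁ = dₖaₖ − mₖ, dₖ₊₁ = (n − mₖ₊₁²)/dₖ, aₖ₊₁ = ⌊(a₀+mₖ₊₁)/dₖ₊₁⌋:
  k=1: m=28, d=4, a=14
  k=2: m=28, d=1, a=56
d=1 and a=2a₀=56 at k=2, so the next step gives (m, d) = (28, 4) again — its k=1 value — and the period has length 2.

[28; 14, 56]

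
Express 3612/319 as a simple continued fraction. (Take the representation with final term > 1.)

3612 = 11×319 + 103
319 = 3×103 + 10
103 = 10×10 + 3
10 = 3×3 + 1
3 = 3×1 + 0  (stop)
So 3612/319 = [11; 3, 10, 3, 3].

[11; 3, 10, 3, 3]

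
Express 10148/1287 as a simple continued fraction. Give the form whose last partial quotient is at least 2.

[7; 1, 7, 1, 2, 3, 2, 6]

10148 = 7*1287 + 1139
1287 = 1*1139 + 148
1139 = 7*148 + 103
148 = 1*103 + 45
103 = 2*45 + 13
45 = 3*13 + 6
13 = 2*6 + 1
6 = 6*1 + 0  (stop)
So 10148/1287 = [7; 1, 7, 1, 2, 3, 2, 6].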